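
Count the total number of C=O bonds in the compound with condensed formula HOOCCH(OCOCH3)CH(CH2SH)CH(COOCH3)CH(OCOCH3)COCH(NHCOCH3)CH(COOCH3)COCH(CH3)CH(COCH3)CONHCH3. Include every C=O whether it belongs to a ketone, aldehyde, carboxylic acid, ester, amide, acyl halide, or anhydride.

10

HOOC: carboxylic acid, 1 C=O (running total 1).
CH(OCOCH3): ester, 1 C=O (running total 2).
CH(COOCH3): ester, 1 C=O (running total 3).
CH(OCOCH3): ester, 1 C=O (running total 4).
CO: ketone, 1 C=O (running total 5).
CH(NHCOCH3): amide, 1 C=O (running total 6).
CH(COOCH3): ester, 1 C=O (running total 7).
CO: ketone, 1 C=O (running total 8).
CH(COCH3): ketone, 1 C=O (running total 9).
CONHCH3: amide, 1 C=O (running total 10).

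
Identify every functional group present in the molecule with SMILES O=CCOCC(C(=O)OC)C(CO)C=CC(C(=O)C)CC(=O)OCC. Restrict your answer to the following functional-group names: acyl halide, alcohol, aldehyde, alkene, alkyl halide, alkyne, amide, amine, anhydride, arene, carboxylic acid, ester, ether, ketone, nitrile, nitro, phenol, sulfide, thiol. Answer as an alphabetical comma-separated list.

terminal –CHO: carbonyl C bonded to H and C → aldehyde.
C–O–C with sp³ carbons on both sides and no adjacent C=O → ether.
pendant –COOCH3: carbonyl C bonded to C and –OCH3 → ester.
pendant –CH2OH on an sp³ backbone C → alcohol.
C=C double bond → alkene.
pendant –COCH3: carbonyl C bonded to two carbons → ketone.
–C(=O)–O–C with C on the carbonyl side → ester.

alcohol, aldehyde, alkene, ester, ether, ketone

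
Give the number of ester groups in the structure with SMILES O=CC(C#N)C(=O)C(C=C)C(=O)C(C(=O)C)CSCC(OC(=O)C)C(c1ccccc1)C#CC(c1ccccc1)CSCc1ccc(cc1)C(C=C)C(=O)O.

1

Reading the structure from left to right:
  OHC: terminal –CHO: carbonyl C bonded to H and C → aldehyde.
  CH(CN): pendant –C≡N: nitrile.
  CO: –C(=O)– with carbon on both sides → ketone.
  CH(CH=CH2): pendant –CH=CH2: C=C double bond → alkene.
  CO: –C(=O)– with carbon on both sides → ketone.
  CH(COCH3): pendant –COCH3: carbonyl C bonded to two carbons → ketone.
  CH2SCH2: C–S–C linkage → sulfide (thioether).
  CH(OCOCH3): pendant –OC(=O)CH3: an acyloxy group → ester.
  CH(C6H5): pendant –C6H5: benzene ring → arene.
  C≡C: C≡C triple bond → alkyne.
  CH(C6H5): pendant –C6H5: benzene ring → arene.
  CH2SCH2: C–S–C linkage → sulfide (thioether).
  C6H4: para-disubstituted benzene ring → arene.
  CH(CH=CH2): pendant –CH=CH2: C=C double bond → alkene.
  COOH: –COOH: carbonyl C bonded to –OH and C → carboxylic acid (the –OH is not a separate alcohol).
Ester appears at: CH(OCOCH3) → 1.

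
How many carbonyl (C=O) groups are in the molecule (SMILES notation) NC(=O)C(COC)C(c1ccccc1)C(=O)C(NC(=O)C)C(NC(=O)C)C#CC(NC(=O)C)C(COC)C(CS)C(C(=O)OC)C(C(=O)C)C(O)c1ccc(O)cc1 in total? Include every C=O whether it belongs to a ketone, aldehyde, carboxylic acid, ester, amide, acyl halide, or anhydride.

H2NCO: amide, 1 C=O (running total 1).
CO: ketone, 1 C=O (running total 2).
CH(NHCOCH3): amide, 1 C=O (running total 3).
CH(NHCOCH3): amide, 1 C=O (running total 4).
CH(NHCOCH3): amide, 1 C=O (running total 5).
CH(COOCH3): ester, 1 C=O (running total 6).
CH(COCH3): ketone, 1 C=O (running total 7).

7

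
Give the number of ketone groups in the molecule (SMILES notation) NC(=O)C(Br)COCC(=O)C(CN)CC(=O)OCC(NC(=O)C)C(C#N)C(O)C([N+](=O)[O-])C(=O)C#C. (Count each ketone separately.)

–C(=O)NH2: carbonyl C bonded to C and to N → amide (the N is not a separate amine).
halogen on an sp³ carbon → alkyl halide.
C–O–C with sp³ carbons on both sides and no adjacent C=O → ether.
–C(=O)– with carbon on both sides → ketone.
pendant –CH2NH2: N on sp³ C, no adjacent C=O → amine.
–C(=O)–O–C with C on the carbonyl side → ester.
pendant –NHC(=O)CH3: N bonded to a carbonyl → amide (not amine).
pendant –C≡N: nitrile.
–OH on an sp³ carbon → alcohol (secondary).
–NO2 on an sp³ carbon → nitro (the N=O is not a carbonyl).
–C(=O)– with carbon on both sides → ketone.
C≡C triple bond → alkyne.
Ketone appears at: CO, CO → 2.

2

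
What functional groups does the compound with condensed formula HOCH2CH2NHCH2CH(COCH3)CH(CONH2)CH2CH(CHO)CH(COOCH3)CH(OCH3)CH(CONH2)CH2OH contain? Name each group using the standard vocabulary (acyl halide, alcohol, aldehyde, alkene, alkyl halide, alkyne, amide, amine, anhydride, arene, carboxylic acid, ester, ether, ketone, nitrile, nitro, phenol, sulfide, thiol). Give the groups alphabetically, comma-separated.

alcohol, aldehyde, amide, amine, ester, ether, ketone

HO– on an sp³ carbon → alcohol.
C–N–C with sp³ carbons and no adjacent C=O → amine (secondary).
pendant –COCH3: carbonyl C bonded to two carbons → ketone.
pendant –CONH2: carbonyl C bonded to C and N → amide.
pendant –CHO: carbonyl C bonded to C and H → aldehyde.
pendant –COOCH3: carbonyl C bonded to C and –OCH3 → ester.
pendant –OCH3: C–O–C with sp³ C, no adjacent C=O → ether.
pendant –CONH2: carbonyl C bonded to C and N → amide.
–OH on an sp³ carbon → alcohol.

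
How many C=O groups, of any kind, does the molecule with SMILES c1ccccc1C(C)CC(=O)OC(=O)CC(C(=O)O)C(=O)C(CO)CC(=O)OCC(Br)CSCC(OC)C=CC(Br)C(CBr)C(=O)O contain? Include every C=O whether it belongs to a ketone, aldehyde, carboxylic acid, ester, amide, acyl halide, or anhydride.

6

CH2CO-O-COCH2: anhydride, 2 C=O (running total 2).
CH(COOH): carboxylic acid, 1 C=O (running total 3).
CO: ketone, 1 C=O (running total 4).
CH2COOCH2: ester, 1 C=O (running total 5).
COOH: carboxylic acid, 1 C=O (running total 6).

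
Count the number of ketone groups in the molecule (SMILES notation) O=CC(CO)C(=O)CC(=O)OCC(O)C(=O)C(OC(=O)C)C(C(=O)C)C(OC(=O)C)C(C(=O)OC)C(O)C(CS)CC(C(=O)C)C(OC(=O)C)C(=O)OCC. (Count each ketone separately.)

4

terminal –CHO: carbonyl C bonded to H and C → aldehyde.
pendant –CH2OH on an sp³ backbone C → alcohol.
–C(=O)– with carbon on both sides → ketone.
–C(=O)–O–C with C on the carbonyl side → ester.
–OH on an sp³ carbon → alcohol (secondary).
–C(=O)– with carbon on both sides → ketone.
pendant –OC(=O)CH3: an acyloxy group → ester.
pendant –COCH3: carbonyl C bonded to two carbons → ketone.
pendant –OC(=O)CH3: an acyloxy group → ester.
pendant –COOCH3: carbonyl C bonded to C and –OCH3 → ester.
–OH on an sp³ carbon → alcohol (secondary).
pendant –CH2SH → thiol.
pendant –COCH3: carbonyl C bonded to two carbons → ketone.
pendant –OC(=O)CH3: an acyloxy group → ester.
–C(=O)OCH2CH3: carbonyl C bonded to C and to –OEt → ester.
Ketone appears at: CO, CO, CH(COCH3), CH(COCH3) → 4.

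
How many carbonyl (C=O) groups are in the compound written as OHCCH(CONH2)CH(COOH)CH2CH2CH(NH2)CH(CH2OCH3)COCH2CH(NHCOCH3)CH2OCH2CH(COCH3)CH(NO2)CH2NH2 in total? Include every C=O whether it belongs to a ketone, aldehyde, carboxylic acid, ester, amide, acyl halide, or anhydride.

OHC: aldehyde, 1 C=O (running total 1).
CH(CONH2): amide, 1 C=O (running total 2).
CH(COOH): carboxylic acid, 1 C=O (running total 3).
CO: ketone, 1 C=O (running total 4).
CH(NHCOCH3): amide, 1 C=O (running total 5).
CH(COCH3): ketone, 1 C=O (running total 6).

6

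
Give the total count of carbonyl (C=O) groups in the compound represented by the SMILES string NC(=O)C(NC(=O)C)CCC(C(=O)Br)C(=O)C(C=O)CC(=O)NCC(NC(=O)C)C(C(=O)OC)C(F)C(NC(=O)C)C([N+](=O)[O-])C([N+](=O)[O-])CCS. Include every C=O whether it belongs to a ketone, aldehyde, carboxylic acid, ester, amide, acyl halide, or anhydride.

9

H2NCO: amide, 1 C=O (running total 1).
CH(NHCOCH3): amide, 1 C=O (running total 2).
CH(COBr): acyl halide, 1 C=O (running total 3).
CO: ketone, 1 C=O (running total 4).
CH(CHO): aldehyde, 1 C=O (running total 5).
CH2CONHCH2: amide, 1 C=O (running total 6).
CH(NHCOCH3): amide, 1 C=O (running total 7).
CH(COOCH3): ester, 1 C=O (running total 8).
CH(NHCOCH3): amide, 1 C=O (running total 9).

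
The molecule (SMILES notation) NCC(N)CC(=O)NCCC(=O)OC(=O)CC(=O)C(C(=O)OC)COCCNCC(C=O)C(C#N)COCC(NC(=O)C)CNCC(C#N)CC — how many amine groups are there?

–NH2 on an sp³ carbon with no adjacent C=O → amine.
–NH2 on an sp³ carbon with no adjacent C=O → amine.
–C(=O)–N– linkage → amide (the N is not an amine).
two acyl groups sharing one oxygen, –C(=O)–O–C(=O)– → anhydride.
–C(=O)– with carbon on both sides → ketone.
pendant –COOCH3: carbonyl C bonded to C and –OCH3 → ester.
C–O–C with sp³ carbons on both sides and no adjacent C=O → ether.
C–N–C with sp³ carbons and no adjacent C=O → amine (secondary).
pendant –CHO: carbonyl C bonded to C and H → aldehyde.
pendant –C≡N: nitrile.
C–O–C with sp³ carbons on both sides and no adjacent C=O → ether.
pendant –NHC(=O)CH3: N bonded to a carbonyl → amide (not amine).
C–N–C with sp³ carbons and no adjacent C=O → amine (secondary).
pendant –C≡N: nitrile.
Amine appears at: H2NCH2, CH(NH2), CH2NHCH2, CH2NHCH2 → 4.

4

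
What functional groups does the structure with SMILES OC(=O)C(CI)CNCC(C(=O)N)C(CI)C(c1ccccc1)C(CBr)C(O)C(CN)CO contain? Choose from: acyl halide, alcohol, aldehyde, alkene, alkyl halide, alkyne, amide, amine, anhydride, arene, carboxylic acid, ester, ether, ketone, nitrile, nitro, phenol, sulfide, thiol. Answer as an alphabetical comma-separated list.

alcohol, alkyl halide, amide, amine, arene, carboxylic acid

–COOH: carbonyl C bonded to –OH and C → carboxylic acid (the –OH is not a separate alcohol).
pendant –CH2X: halogen on sp³ carbon → alkyl halide.
C–N–C with sp³ carbons and no adjacent C=O → amine (secondary).
pendant –CONH2: carbonyl C bonded to C and N → amide.
pendant –CH2X: halogen on sp³ carbon → alkyl halide.
pendant –C6H5: benzene ring → arene.
pendant –CH2X: halogen on sp³ carbon → alkyl halide.
–OH on an sp³ carbon → alcohol (secondary).
pendant –CH2NH2: N on sp³ C, no adjacent C=O → amine.
–OH on an sp³ carbon → alcohol.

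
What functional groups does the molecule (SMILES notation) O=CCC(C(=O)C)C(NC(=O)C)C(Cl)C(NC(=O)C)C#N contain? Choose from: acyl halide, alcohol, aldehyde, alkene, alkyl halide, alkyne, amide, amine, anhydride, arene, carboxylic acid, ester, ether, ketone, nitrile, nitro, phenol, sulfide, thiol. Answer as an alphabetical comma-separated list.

aldehyde, alkyl halide, amide, ketone, nitrile

Working along the chain:
  OHC: terminal –CHO: carbonyl C bonded to H and C → aldehyde.
  CH(COCH3): pendant –COCH3: carbonyl C bonded to two carbons → ketone.
  CH(NHCOCH3): pendant –NHC(=O)CH3: N bonded to a carbonyl → amide (not amine).
  CH(Cl): halogen on an sp³ carbon → alkyl halide.
  CH(NHCOCH3): pendant –NHC(=O)CH3: N bonded to a carbonyl → amide (not amine).
  CN: –C≡N: carbon triple-bonded to nitrogen → nitrile.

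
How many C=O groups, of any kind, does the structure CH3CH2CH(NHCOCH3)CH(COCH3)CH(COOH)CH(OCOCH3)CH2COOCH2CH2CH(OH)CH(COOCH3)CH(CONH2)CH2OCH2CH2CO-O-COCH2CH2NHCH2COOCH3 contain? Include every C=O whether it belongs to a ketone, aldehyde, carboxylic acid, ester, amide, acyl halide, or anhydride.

CH(NHCOCH3): amide, 1 C=O (running total 1).
CH(COCH3): ketone, 1 C=O (running total 2).
CH(COOH): carboxylic acid, 1 C=O (running total 3).
CH(OCOCH3): ester, 1 C=O (running total 4).
CH2COOCH2: ester, 1 C=O (running total 5).
CH(COOCH3): ester, 1 C=O (running total 6).
CH(CONH2): amide, 1 C=O (running total 7).
CH2CO-O-COCH2: anhydride, 2 C=O (running total 9).
COOCH3: ester, 1 C=O (running total 10).

10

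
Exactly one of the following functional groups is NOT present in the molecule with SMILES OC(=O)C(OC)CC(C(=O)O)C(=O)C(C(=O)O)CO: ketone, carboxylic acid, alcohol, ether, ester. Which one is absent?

ester

carboxylic acid: present (HOOC — –COOH: carbonyl C bonded to –OH and C → carboxylic acid (the –OH is not a separate alcohol)).
ether: present (CH(OCH3) — pendant –OCH3: C–O–C with sp³ C, no adjacent C=O → ether).
alcohol: present (CH2OH — –OH on an sp³ carbon → alcohol).
ketone: present (CO — –C(=O)– with carbon on both sides → ketone).
ester: no segment matches this pattern.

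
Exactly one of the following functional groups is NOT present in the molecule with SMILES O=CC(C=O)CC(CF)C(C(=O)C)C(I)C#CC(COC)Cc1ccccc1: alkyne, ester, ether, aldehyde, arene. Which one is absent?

ether: present (CH(CH2OCH3) — pendant –CH2OCH3: C–O–C linkage → ether).
arene: present (C6H5 — –C6H5 phenyl ring → arene).
aldehyde: present (OHC — terminal –CHO: carbonyl C bonded to H and C → aldehyde).
alkyne: present (C≡C — C≡C triple bond → alkyne).
ester: no segment matches this pattern.

ester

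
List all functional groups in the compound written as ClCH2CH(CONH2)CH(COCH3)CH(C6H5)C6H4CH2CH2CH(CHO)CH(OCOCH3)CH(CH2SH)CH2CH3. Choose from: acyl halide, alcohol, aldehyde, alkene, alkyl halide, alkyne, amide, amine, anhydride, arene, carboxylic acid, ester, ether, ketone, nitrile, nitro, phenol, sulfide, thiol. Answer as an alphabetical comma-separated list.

Working along the chain:
  ClCH2: halogen on an sp³ carbon → alkyl halide.
  CH(CONH2): pendant –CONH2: carbonyl C bonded to C and N → amide.
  CH(COCH3): pendant –COCH3: carbonyl C bonded to two carbons → ketone.
  CH(C6H5): pendant –C6H5: benzene ring → arene.
  C6H4: para-disubstituted benzene ring → arene.
  CH(CHO): pendant –CHO: carbonyl C bonded to C and H → aldehyde.
  CH(OCOCH3): pendant –OC(=O)CH3: an acyloxy group → ester.
  CH(CH2SH): pendant –CH2SH → thiol.

aldehyde, alkyl halide, amide, arene, ester, ketone, thiol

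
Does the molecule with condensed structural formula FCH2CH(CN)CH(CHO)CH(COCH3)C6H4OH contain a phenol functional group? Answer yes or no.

halogen on an sp³ carbon → alkyl halide.
pendant –C≡N: nitrile.
pendant –CHO: carbonyl C bonded to C and H → aldehyde.
pendant –COCH3: carbonyl C bonded to two carbons → ketone.
–OH attached directly to an aromatic ring → phenol (not alcohol); the ring itself is an arene.
The C6H4OH segment supplies the phenol: –OH attached directly to an aromatic ring → phenol (not alcohol); the ring itself is an arene.

yes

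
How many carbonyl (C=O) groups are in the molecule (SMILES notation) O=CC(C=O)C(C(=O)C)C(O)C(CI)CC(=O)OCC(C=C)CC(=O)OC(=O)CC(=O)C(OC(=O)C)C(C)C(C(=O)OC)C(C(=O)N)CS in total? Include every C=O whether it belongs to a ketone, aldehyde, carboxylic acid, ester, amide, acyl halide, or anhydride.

OHC: aldehyde, 1 C=O (running total 1).
CH(CHO): aldehyde, 1 C=O (running total 2).
CH(COCH3): ketone, 1 C=O (running total 3).
CH2COOCH2: ester, 1 C=O (running total 4).
CH2CO-O-COCH2: anhydride, 2 C=O (running total 6).
CO: ketone, 1 C=O (running total 7).
CH(OCOCH3): ester, 1 C=O (running total 8).
CH(COOCH3): ester, 1 C=O (running total 9).
CH(CONH2): amide, 1 C=O (running total 10).

10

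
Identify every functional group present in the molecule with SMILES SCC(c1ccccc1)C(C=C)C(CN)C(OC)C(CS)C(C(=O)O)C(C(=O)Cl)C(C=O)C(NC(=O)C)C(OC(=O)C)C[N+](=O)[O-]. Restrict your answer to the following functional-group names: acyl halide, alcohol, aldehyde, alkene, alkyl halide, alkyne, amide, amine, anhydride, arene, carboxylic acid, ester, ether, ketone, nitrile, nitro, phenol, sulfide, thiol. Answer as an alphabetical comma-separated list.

–SH on an sp³ carbon → thiol.
pendant –C6H5: benzene ring → arene.
pendant –CH=CH2: C=C double bond → alkene.
pendant –CH2NH2: N on sp³ C, no adjacent C=O → amine.
pendant –OCH3: C–O–C with sp³ C, no adjacent C=O → ether.
pendant –CH2SH → thiol.
pendant –COOH: carbonyl C bonded to C and –OH → carboxylic acid.
pendant –C(=O)X: carbonyl C bonded to C and halogen → acyl halide.
pendant –CHO: carbonyl C bonded to C and H → aldehyde.
pendant –NHC(=O)CH3: N bonded to a carbonyl → amide (not amine).
pendant –OC(=O)CH3: an acyloxy group → ester.
–NO2 on carbon → nitro group.

acyl halide, aldehyde, alkene, amide, amine, arene, carboxylic acid, ester, ether, nitro, thiol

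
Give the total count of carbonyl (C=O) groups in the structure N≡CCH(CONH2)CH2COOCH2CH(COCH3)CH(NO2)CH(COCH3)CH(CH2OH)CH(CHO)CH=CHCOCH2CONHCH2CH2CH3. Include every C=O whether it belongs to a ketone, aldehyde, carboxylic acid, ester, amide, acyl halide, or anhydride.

CH(CONH2): amide, 1 C=O (running total 1).
CH2COOCH2: ester, 1 C=O (running total 2).
CH(COCH3): ketone, 1 C=O (running total 3).
CH(COCH3): ketone, 1 C=O (running total 4).
CH(CHO): aldehyde, 1 C=O (running total 5).
CO: ketone, 1 C=O (running total 6).
CH2CONHCH2: amide, 1 C=O (running total 7).

7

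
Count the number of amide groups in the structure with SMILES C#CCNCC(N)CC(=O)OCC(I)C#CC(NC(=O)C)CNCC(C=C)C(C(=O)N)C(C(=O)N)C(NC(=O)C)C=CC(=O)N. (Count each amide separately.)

Reading the structure from left to right:
  HC≡C: C≡C triple bond → alkyne.
  CH2NHCH2: C–N–C with sp³ carbons and no adjacent C=O → amine (secondary).
  CH(NH2): –NH2 on an sp³ carbon with no adjacent C=O → amine.
  CH2COOCH2: –C(=O)–O–C with C on the carbonyl side → ester.
  CH(I): halogen on an sp³ carbon → alkyl halide.
  C≡C: C≡C triple bond → alkyne.
  CH(NHCOCH3): pendant –NHC(=O)CH3: N bonded to a carbonyl → amide (not amine).
  CH2NHCH2: C–N–C with sp³ carbons and no adjacent C=O → amine (secondary).
  CH(CH=CH2): pendant –CH=CH2: C=C double bond → alkene.
  CH(CONH2): pendant –CONH2: carbonyl C bonded to C and N → amide.
  CH(CONH2): pendant –CONH2: carbonyl C bonded to C and N → amide.
  CH(NHCOCH3): pendant –NHC(=O)CH3: N bonded to a carbonyl → amide (not amine).
  CH=CH: C=C double bond → alkene.
  CONH2: –C(=O)NH2: carbonyl C bonded to C and to N → amide (the N is not a separate amine).
Amide appears at: CH(NHCOCH3), CH(CONH2), CH(CONH2), CH(NHCOCH3), CONH2 → 5.

5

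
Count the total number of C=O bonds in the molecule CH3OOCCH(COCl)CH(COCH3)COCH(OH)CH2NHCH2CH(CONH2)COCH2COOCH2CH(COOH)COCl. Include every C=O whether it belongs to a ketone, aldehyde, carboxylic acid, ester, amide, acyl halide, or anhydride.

9

CH3OOC: ester, 1 C=O (running total 1).
CH(COCl): acyl halide, 1 C=O (running total 2).
CH(COCH3): ketone, 1 C=O (running total 3).
CO: ketone, 1 C=O (running total 4).
CH(CONH2): amide, 1 C=O (running total 5).
CO: ketone, 1 C=O (running total 6).
CH2COOCH2: ester, 1 C=O (running total 7).
CH(COOH): carboxylic acid, 1 C=O (running total 8).
COCl: acyl halide, 1 C=O (running total 9).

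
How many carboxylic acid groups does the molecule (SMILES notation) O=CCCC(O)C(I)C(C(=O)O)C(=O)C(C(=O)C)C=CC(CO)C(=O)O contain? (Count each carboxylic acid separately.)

2

Reading the structure from left to right:
  OHC: terminal –CHO: carbonyl C bonded to H and C → aldehyde.
  CH(OH): –OH on an sp³ carbon → alcohol (secondary).
  CH(I): halogen on an sp³ carbon → alkyl halide.
  CH(COOH): pendant –COOH: carbonyl C bonded to C and –OH → carboxylic acid.
  CO: –C(=O)– with carbon on both sides → ketone.
  CH(COCH3): pendant –COCH3: carbonyl C bonded to two carbons → ketone.
  CH=CH: C=C double bond → alkene.
  CH(CH2OH): pendant –CH2OH on an sp³ backbone C → alcohol.
  COOH: –COOH: carbonyl C bonded to –OH and C → carboxylic acid (the –OH is not a separate alcohol).
Carboxylic acid appears at: CH(COOH), COOH → 2.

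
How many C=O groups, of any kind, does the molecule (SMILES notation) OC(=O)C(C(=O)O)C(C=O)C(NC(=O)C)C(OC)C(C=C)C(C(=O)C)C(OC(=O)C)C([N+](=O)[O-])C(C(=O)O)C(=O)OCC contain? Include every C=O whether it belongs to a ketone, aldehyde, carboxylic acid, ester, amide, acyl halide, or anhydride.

8

HOOC: carboxylic acid, 1 C=O (running total 1).
CH(COOH): carboxylic acid, 1 C=O (running total 2).
CH(CHO): aldehyde, 1 C=O (running total 3).
CH(NHCOCH3): amide, 1 C=O (running total 4).
CH(COCH3): ketone, 1 C=O (running total 5).
CH(OCOCH3): ester, 1 C=O (running total 6).
CH(COOH): carboxylic acid, 1 C=O (running total 7).
COOCH2CH3: ester, 1 C=O (running total 8).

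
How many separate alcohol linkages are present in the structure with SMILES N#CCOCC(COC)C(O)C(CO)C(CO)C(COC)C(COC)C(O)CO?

5

N≡C–: carbon triple-bonded to nitrogen → nitrile.
C–O–C with sp³ carbons on both sides and no adjacent C=O → ether.
pendant –CH2OCH3: C–O–C linkage → ether.
–OH on an sp³ carbon → alcohol (secondary).
pendant –CH2OH on an sp³ backbone C → alcohol.
pendant –CH2OH on an sp³ backbone C → alcohol.
pendant –CH2OCH3: C–O–C linkage → ether.
pendant –CH2OCH3: C–O–C linkage → ether.
–OH on an sp³ carbon → alcohol (secondary).
–OH on an sp³ carbon → alcohol.
Alcohol appears at: CH(OH), CH(CH2OH), CH(CH2OH), CH(OH), CH2OH → 5.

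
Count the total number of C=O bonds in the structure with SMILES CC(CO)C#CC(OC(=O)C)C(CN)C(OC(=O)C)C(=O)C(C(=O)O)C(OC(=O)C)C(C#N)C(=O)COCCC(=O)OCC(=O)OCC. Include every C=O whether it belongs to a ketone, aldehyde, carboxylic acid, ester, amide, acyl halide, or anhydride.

CH(OCOCH3): ester, 1 C=O (running total 1).
CH(OCOCH3): ester, 1 C=O (running total 2).
CO: ketone, 1 C=O (running total 3).
CH(COOH): carboxylic acid, 1 C=O (running total 4).
CH(OCOCH3): ester, 1 C=O (running total 5).
CO: ketone, 1 C=O (running total 6).
CH2COOCH2: ester, 1 C=O (running total 7).
COOCH2CH3: ester, 1 C=O (running total 8).

8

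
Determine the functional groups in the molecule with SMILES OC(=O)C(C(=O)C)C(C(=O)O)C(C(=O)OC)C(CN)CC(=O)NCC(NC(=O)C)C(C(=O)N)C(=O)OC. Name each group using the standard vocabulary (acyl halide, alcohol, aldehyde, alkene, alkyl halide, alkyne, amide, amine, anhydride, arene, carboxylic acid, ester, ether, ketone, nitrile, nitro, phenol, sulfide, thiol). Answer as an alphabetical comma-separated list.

amide, amine, carboxylic acid, ester, ketone

Taking each segment in turn:
  HOOC: –COOH: carbonyl C bonded to –OH and C → carboxylic acid (the –OH is not a separate alcohol).
  CH(COCH3): pendant –COCH3: carbonyl C bonded to two carbons → ketone.
  CH(COOH): pendant –COOH: carbonyl C bonded to C and –OH → carboxylic acid.
  CH(COOCH3): pendant –COOCH3: carbonyl C bonded to C and –OCH3 → ester.
  CH(CH2NH2): pendant –CH2NH2: N on sp³ C, no adjacent C=O → amine.
  CH2CONHCH2: –C(=O)–N– linkage → amide (the N is not an amine).
  CH(NHCOCH3): pendant –NHC(=O)CH3: N bonded to a carbonyl → amide (not amine).
  CH(CONH2): pendant –CONH2: carbonyl C bonded to C and N → amide.
  COOCH3: –C(=O)OCH3: carbonyl C bonded to C and to –OCH3 → ester (not ketone + ether).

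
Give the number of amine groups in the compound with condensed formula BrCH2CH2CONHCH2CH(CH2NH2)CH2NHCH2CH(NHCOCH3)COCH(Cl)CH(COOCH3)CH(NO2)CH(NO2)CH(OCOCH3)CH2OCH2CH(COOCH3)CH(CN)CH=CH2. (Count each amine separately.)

2

Taking each segment in turn:
  BrCH2: halogen on an sp³ carbon → alkyl halide.
  CH2CONHCH2: –C(=O)–N– linkage → amide (the N is not an amine).
  CH(CH2NH2): pendant –CH2NH2: N on sp³ C, no adjacent C=O → amine.
  CH2NHCH2: C–N–C with sp³ carbons and no adjacent C=O → amine (secondary).
  CH(NHCOCH3): pendant –NHC(=O)CH3: N bonded to a carbonyl → amide (not amine).
  CO: –C(=O)– with carbon on both sides → ketone.
  CH(Cl): halogen on an sp³ carbon → alkyl halide.
  CH(COOCH3): pendant –COOCH3: carbonyl C bonded to C and –OCH3 → ester.
  CH(NO2): –NO2 on an sp³ carbon → nitro (the N=O is not a carbonyl).
  CH(NO2): –NO2 on an sp³ carbon → nitro (the N=O is not a carbonyl).
  CH(OCOCH3): pendant –OC(=O)CH3: an acyloxy group → ester.
  CH2OCH2: C–O–C with sp³ carbons on both sides and no adjacent C=O → ether.
  CH(COOCH3): pendant –COOCH3: carbonyl C bonded to C and –OCH3 → ester.
  CH(CN): pendant –C≡N: nitrile.
  CH=CH2: C=C double bond → alkene.
Amine appears at: CH(CH2NH2), CH2NHCH2 → 2.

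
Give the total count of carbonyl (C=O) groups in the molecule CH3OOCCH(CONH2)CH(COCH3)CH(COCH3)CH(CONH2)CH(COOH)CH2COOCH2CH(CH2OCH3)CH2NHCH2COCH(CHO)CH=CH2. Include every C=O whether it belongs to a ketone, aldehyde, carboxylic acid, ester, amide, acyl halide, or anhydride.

CH3OOC: ester, 1 C=O (running total 1).
CH(CONH2): amide, 1 C=O (running total 2).
CH(COCH3): ketone, 1 C=O (running total 3).
CH(COCH3): ketone, 1 C=O (running total 4).
CH(CONH2): amide, 1 C=O (running total 5).
CH(COOH): carboxylic acid, 1 C=O (running total 6).
CH2COOCH2: ester, 1 C=O (running total 7).
CO: ketone, 1 C=O (running total 8).
CH(CHO): aldehyde, 1 C=O (running total 9).

9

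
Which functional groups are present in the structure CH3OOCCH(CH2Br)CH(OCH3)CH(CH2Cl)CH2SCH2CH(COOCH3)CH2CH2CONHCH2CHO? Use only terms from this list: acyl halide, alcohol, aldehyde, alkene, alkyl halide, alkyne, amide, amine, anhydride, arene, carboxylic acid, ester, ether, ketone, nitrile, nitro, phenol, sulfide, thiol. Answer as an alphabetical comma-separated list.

CH3O–C(=O)–: carbonyl C bonded to C and to –OCH3 → ester (not ketone + ether).
pendant –CH2X: halogen on sp³ carbon → alkyl halide.
pendant –OCH3: C–O–C with sp³ C, no adjacent C=O → ether.
pendant –CH2X: halogen on sp³ carbon → alkyl halide.
C–S–C linkage → sulfide (thioether).
pendant –COOCH3: carbonyl C bonded to C and –OCH3 → ester.
–C(=O)–N– linkage → amide (the N is not an amine).
terminal –CHO: carbonyl C bonded to H and C → aldehyde.

aldehyde, alkyl halide, amide, ester, ether, sulfide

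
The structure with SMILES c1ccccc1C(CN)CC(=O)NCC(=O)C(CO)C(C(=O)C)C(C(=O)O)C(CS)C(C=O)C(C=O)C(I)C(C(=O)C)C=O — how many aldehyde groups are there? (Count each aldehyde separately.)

3

Reading the structure from left to right:
  C6H5: C6H5– phenyl ring → arene.
  CH(CH2NH2): pendant –CH2NH2: N on sp³ C, no adjacent C=O → amine.
  CH2CONHCH2: –C(=O)–N– linkage → amide (the N is not an amine).
  CO: –C(=O)– with carbon on both sides → ketone.
  CH(CH2OH): pendant –CH2OH on an sp³ backbone C → alcohol.
  CH(COCH3): pendant –COCH3: carbonyl C bonded to two carbons → ketone.
  CH(COOH): pendant –COOH: carbonyl C bonded to C and –OH → carboxylic acid.
  CH(CH2SH): pendant –CH2SH → thiol.
  CH(CHO): pendant –CHO: carbonyl C bonded to C and H → aldehyde.
  CH(CHO): pendant –CHO: carbonyl C bonded to C and H → aldehyde.
  CH(I): halogen on an sp³ carbon → alkyl halide.
  CH(COCH3): pendant –COCH3: carbonyl C bonded to two carbons → ketone.
  CHO: terminal –CHO: carbonyl C bonded to H and C → aldehyde.
Aldehyde appears at: CH(CHO), CH(CHO), CHO → 3.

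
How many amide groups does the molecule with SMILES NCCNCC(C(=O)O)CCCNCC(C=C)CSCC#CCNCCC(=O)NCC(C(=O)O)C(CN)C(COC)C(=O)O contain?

1

Reading the structure from left to right:
  H2NCH2: –NH2 on an sp³ carbon with no adjacent C=O → amine.
  CH2NHCH2: C–N–C with sp³ carbons and no adjacent C=O → amine (secondary).
  CH(COOH): pendant –COOH: carbonyl C bonded to C and –OH → carboxylic acid.
  CH2NHCH2: C–N–C with sp³ carbons and no adjacent C=O → amine (secondary).
  CH(CH=CH2): pendant –CH=CH2: C=C double bond → alkene.
  CH2SCH2: C–S–C linkage → sulfide (thioether).
  C≡C: C≡C triple bond → alkyne.
  CH2NHCH2: C–N–C with sp³ carbons and no adjacent C=O → amine (secondary).
  CH2CONHCH2: –C(=O)–N– linkage → amide (the N is not an amine).
  CH(COOH): pendant –COOH: carbonyl C bonded to C and –OH → carboxylic acid.
  CH(CH2NH2): pendant –CH2NH2: N on sp³ C, no adjacent C=O → amine.
  CH(CH2OCH3): pendant –CH2OCH3: C–O–C linkage → ether.
  COOH: –COOH: carbonyl C bonded to –OH and C → carboxylic acid (the –OH is not a separate alcohol).
Amide appears at: CH2CONHCH2 → 1.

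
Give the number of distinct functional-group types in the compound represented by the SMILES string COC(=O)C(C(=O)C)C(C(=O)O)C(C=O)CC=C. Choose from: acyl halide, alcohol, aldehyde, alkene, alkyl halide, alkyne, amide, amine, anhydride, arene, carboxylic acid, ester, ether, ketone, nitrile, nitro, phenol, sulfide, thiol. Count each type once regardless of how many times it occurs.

5

Working along the chain:
  CH3OOC: CH3O–C(=O)–: carbonyl C bonded to C and to –OCH3 → ester (not ketone + ether).
  CH(COCH3): pendant –COCH3: carbonyl C bonded to two carbons → ketone.
  CH(COOH): pendant –COOH: carbonyl C bonded to C and –OH → carboxylic acid.
  CH(CHO): pendant –CHO: carbonyl C bonded to C and H → aldehyde.
  CH=CH2: C=C double bond → alkene.
Distinct types present: aldehyde, alkene, carboxylic acid, ester, ketone.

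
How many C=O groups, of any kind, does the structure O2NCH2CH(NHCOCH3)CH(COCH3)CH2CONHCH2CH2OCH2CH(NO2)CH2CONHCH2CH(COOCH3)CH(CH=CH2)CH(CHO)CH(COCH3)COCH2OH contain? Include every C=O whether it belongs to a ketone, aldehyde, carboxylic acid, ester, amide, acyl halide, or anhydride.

8

CH(NHCOCH3): amide, 1 C=O (running total 1).
CH(COCH3): ketone, 1 C=O (running total 2).
CH2CONHCH2: amide, 1 C=O (running total 3).
CH2CONHCH2: amide, 1 C=O (running total 4).
CH(COOCH3): ester, 1 C=O (running total 5).
CH(CHO): aldehyde, 1 C=O (running total 6).
CH(COCH3): ketone, 1 C=O (running total 7).
CO: ketone, 1 C=O (running total 8).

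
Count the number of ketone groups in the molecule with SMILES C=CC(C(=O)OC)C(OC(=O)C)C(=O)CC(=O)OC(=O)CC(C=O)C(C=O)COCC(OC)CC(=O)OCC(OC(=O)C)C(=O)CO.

2

Taking each segment in turn:
  CH2=CH: C=C double bond → alkene.
  CH(COOCH3): pendant –COOCH3: carbonyl C bonded to C and –OCH3 → ester.
  CH(OCOCH3): pendant –OC(=O)CH3: an acyloxy group → ester.
  CO: –C(=O)– with carbon on both sides → ketone.
  CH2CO-O-COCH2: two acyl groups sharing one oxygen, –C(=O)–O–C(=O)– → anhydride.
  CH(CHO): pendant –CHO: carbonyl C bonded to C and H → aldehyde.
  CH(CHO): pendant –CHO: carbonyl C bonded to C and H → aldehyde.
  CH2OCH2: C–O–C with sp³ carbons on both sides and no adjacent C=O → ether.
  CH(OCH3): pendant –OCH3: C–O–C with sp³ C, no adjacent C=O → ether.
  CH2COOCH2: –C(=O)–O–C with C on the carbonyl side → ester.
  CH(OCOCH3): pendant –OC(=O)CH3: an acyloxy group → ester.
  CO: –C(=O)– with carbon on both sides → ketone.
  CH2OH: –OH on an sp³ carbon → alcohol.
Ketone appears at: CO, CO → 2.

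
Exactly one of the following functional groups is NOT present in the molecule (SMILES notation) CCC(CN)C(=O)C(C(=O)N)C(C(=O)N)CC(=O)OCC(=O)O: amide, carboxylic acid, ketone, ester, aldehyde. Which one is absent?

amide: present (CH(CONH2) — pendant –CONH2: carbonyl C bonded to C and N → amide).
carboxylic acid: present (COOH — –COOH: carbonyl C bonded to –OH and C → carboxylic acid (the –OH is not a separate alcohol)).
ketone: present (CO — –C(=O)– with carbon on both sides → ketone).
ester: present (CH2COOCH2 — –C(=O)–O–C with C on the carbonyl side → ester).
aldehyde: absent. In CO, the carbonyl carbon is bonded to two carbons, so it is a ketone, not an aldehyde. In COOH, the carbonyl carbon bears –OH, not –H, so it is a carboxylic acid.

aldehyde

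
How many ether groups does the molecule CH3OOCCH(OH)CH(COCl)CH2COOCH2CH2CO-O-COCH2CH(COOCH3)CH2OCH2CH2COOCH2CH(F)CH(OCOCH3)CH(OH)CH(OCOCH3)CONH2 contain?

1

Taking each segment in turn:
  CH3OOC: CH3O–C(=O)–: carbonyl C bonded to C and to –OCH3 → ester (not ketone + ether).
  CH(OH): –OH on an sp³ carbon → alcohol (secondary).
  CH(COCl): pendant –C(=O)X: carbonyl C bonded to C and halogen → acyl halide.
  CH2COOCH2: –C(=O)–O–C with C on the carbonyl side → ester.
  CH2CO-O-COCH2: two acyl groups sharing one oxygen, –C(=O)–O–C(=O)– → anhydride.
  CH(COOCH3): pendant –COOCH3: carbonyl C bonded to C and –OCH3 → ester.
  CH2OCH2: C–O–C with sp³ carbons on both sides and no adjacent C=O → ether.
  CH2COOCH2: –C(=O)–O–C with C on the carbonyl side → ester.
  CH(F): halogen on an sp³ carbon → alkyl halide.
  CH(OCOCH3): pendant –OC(=O)CH3: an acyloxy group → ester.
  CH(OH): –OH on an sp³ carbon → alcohol (secondary).
  CH(OCOCH3): pendant –OC(=O)CH3: an acyloxy group → ester.
  CONH2: –C(=O)NH2: carbonyl C bonded to C and to N → amide (the N is not a separate amine).
Ether appears at: CH2OCH2 → 1.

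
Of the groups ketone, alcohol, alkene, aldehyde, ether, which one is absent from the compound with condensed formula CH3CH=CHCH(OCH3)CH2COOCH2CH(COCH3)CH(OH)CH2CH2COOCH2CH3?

alkene: present (CH=CH — C=C double bond → alkene).
alcohol: present (CH(OH) — –OH on an sp³ carbon → alcohol (secondary)).
ketone: present (CH(COCH3) — pendant –COCH3: carbonyl C bonded to two carbons → ketone).
ether: present (CH(OCH3) — pendant –OCH3: C–O–C with sp³ C, no adjacent C=O → ether).
aldehyde: absent. In CH(COCH3), the carbonyl carbon is bonded to two carbons, so it is a ketone, not an aldehyde.

aldehyde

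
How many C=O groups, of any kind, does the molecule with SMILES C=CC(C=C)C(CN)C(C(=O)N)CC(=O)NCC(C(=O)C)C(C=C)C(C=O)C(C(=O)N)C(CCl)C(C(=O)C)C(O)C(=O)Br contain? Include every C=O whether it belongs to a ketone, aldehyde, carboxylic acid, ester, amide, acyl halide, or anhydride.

7

CH(CONH2): amide, 1 C=O (running total 1).
CH2CONHCH2: amide, 1 C=O (running total 2).
CH(COCH3): ketone, 1 C=O (running total 3).
CH(CHO): aldehyde, 1 C=O (running total 4).
CH(CONH2): amide, 1 C=O (running total 5).
CH(COCH3): ketone, 1 C=O (running total 6).
COBr: acyl halide, 1 C=O (running total 7).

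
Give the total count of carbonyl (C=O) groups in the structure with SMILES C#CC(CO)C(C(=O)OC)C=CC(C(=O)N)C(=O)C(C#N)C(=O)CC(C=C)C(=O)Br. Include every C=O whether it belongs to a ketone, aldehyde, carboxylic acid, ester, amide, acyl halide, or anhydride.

5

CH(COOCH3): ester, 1 C=O (running total 1).
CH(CONH2): amide, 1 C=O (running total 2).
CO: ketone, 1 C=O (running total 3).
CO: ketone, 1 C=O (running total 4).
COBr: acyl halide, 1 C=O (running total 5).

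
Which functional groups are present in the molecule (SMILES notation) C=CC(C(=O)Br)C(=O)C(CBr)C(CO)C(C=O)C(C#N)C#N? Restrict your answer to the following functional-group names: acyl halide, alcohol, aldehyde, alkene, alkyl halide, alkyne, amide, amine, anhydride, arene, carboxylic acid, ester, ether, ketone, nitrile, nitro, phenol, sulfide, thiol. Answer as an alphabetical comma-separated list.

Taking each segment in turn:
  CH2=CH: C=C double bond → alkene.
  CH(COBr): pendant –C(=O)X: carbonyl C bonded to C and halogen → acyl halide.
  CO: –C(=O)– with carbon on both sides → ketone.
  CH(CH2Br): pendant –CH2X: halogen on sp³ carbon → alkyl halide.
  CH(CH2OH): pendant –CH2OH on an sp³ backbone C → alcohol.
  CH(CHO): pendant –CHO: carbonyl C bonded to C and H → aldehyde.
  CH(CN): pendant –C≡N: nitrile.
  CN: –C≡N: carbon triple-bonded to nitrogen → nitrile.

acyl halide, alcohol, aldehyde, alkene, alkyl halide, ketone, nitrile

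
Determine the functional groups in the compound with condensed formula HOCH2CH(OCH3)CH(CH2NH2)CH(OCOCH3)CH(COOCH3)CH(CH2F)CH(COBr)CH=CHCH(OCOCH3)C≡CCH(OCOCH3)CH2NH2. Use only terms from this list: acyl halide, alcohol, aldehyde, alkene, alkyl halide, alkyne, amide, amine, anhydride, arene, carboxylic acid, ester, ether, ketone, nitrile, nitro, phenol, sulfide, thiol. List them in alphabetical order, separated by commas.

acyl halide, alcohol, alkene, alkyl halide, alkyne, amine, ester, ether

Working along the chain:
  HOCH2: HO– on an sp³ carbon → alcohol.
  CH(OCH3): pendant –OCH3: C–O–C with sp³ C, no adjacent C=O → ether.
  CH(CH2NH2): pendant –CH2NH2: N on sp³ C, no adjacent C=O → amine.
  CH(OCOCH3): pendant –OC(=O)CH3: an acyloxy group → ester.
  CH(COOCH3): pendant –COOCH3: carbonyl C bonded to C and –OCH3 → ester.
  CH(CH2F): pendant –CH2X: halogen on sp³ carbon → alkyl halide.
  CH(COBr): pendant –C(=O)X: carbonyl C bonded to C and halogen → acyl halide.
  CH=CH: C=C double bond → alkene.
  CH(OCOCH3): pendant –OC(=O)CH3: an acyloxy group → ester.
  C≡C: C≡C triple bond → alkyne.
  CH(OCOCH3): pendant –OC(=O)CH3: an acyloxy group → ester.
  CH2NH2: –NH2 on an sp³ carbon with no adjacent C=O → amine.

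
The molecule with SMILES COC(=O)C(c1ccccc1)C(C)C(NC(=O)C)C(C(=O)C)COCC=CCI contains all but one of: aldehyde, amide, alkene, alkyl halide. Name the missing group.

alkene: present (CH=CH — C=C double bond → alkene).
amide: present (CH(NHCOCH3) — pendant –NHC(=O)CH3: N bonded to a carbonyl → amide (not amine)).
alkyl halide: present (CH2I — halogen on an sp³ carbon → alkyl halide).
aldehyde: absent. In CH(COCH3), the carbonyl carbon is bonded to two carbons, so it is a ketone, not an aldehyde.

aldehyde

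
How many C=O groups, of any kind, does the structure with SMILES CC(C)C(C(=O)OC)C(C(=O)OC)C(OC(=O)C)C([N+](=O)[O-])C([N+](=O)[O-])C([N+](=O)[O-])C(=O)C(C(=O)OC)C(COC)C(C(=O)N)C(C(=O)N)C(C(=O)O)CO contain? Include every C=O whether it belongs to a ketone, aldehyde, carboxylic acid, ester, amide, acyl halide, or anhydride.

CH(COOCH3): ester, 1 C=O (running total 1).
CH(COOCH3): ester, 1 C=O (running total 2).
CH(OCOCH3): ester, 1 C=O (running total 3).
CO: ketone, 1 C=O (running total 4).
CH(COOCH3): ester, 1 C=O (running total 5).
CH(CONH2): amide, 1 C=O (running total 6).
CH(CONH2): amide, 1 C=O (running total 7).
CH(COOH): carboxylic acid, 1 C=O (running total 8).

8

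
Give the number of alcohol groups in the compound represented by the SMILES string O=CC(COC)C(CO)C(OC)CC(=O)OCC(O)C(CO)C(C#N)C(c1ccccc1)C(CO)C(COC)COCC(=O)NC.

4

Taking each segment in turn:
  OHC: terminal –CHO: carbonyl C bonded to H and C → aldehyde.
  CH(CH2OCH3): pendant –CH2OCH3: C–O–C linkage → ether.
  CH(CH2OH): pendant –CH2OH on an sp³ backbone C → alcohol.
  CH(OCH3): pendant –OCH3: C–O–C with sp³ C, no adjacent C=O → ether.
  CH2COOCH2: –C(=O)–O–C with C on the carbonyl side → ester.
  CH(OH): –OH on an sp³ carbon → alcohol (secondary).
  CH(CH2OH): pendant –CH2OH on an sp³ backbone C → alcohol.
  CH(CN): pendant –C≡N: nitrile.
  CH(C6H5): pendant –C6H5: benzene ring → arene.
  CH(CH2OH): pendant –CH2OH on an sp³ backbone C → alcohol.
  CH(CH2OCH3): pendant –CH2OCH3: C–O–C linkage → ether.
  CH2OCH2: C–O–C with sp³ carbons on both sides and no adjacent C=O → ether.
  CONHCH3: –C(=O)NHCH3: carbonyl C bonded to C and to N → amide (the N is not an amine).
Alcohol appears at: CH(CH2OH), CH(OH), CH(CH2OH), CH(CH2OH) → 4.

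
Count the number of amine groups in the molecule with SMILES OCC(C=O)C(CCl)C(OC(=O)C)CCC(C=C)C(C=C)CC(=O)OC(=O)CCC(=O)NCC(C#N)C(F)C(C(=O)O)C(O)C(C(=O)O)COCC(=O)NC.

0

HO– on an sp³ carbon → alcohol.
pendant –CHO: carbonyl C bonded to C and H → aldehyde.
pendant –CH2X: halogen on sp³ carbon → alkyl halide.
pendant –OC(=O)CH3: an acyloxy group → ester.
pendant –CH=CH2: C=C double bond → alkene.
pendant –CH=CH2: C=C double bond → alkene.
two acyl groups sharing one oxygen, –C(=O)–O–C(=O)– → anhydride.
–C(=O)–N– linkage → amide (the N is not an amine).
pendant –C≡N: nitrile.
halogen on an sp³ carbon → alkyl halide.
pendant –COOH: carbonyl C bonded to C and –OH → carboxylic acid.
–OH on an sp³ carbon → alcohol (secondary).
pendant –COOH: carbonyl C bonded to C and –OH → carboxylic acid.
C–O–C with sp³ carbons on both sides and no adjacent C=O → ether.
–C(=O)NHCH3: carbonyl C bonded to C and to N → amide (the N is not an amine).
No segment is a amine: CH2CONHCH2 is amide, not amine; CH(CN) is nitrile, not amine; CONHCH3 is amide, not amine. → 0.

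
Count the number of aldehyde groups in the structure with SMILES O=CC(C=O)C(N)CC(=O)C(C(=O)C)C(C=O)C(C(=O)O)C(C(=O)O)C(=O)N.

terminal –CHO: carbonyl C bonded to H and C → aldehyde.
pendant –CHO: carbonyl C bonded to C and H → aldehyde.
–NH2 on an sp³ carbon with no adjacent C=O → amine.
–C(=O)– with carbon on both sides → ketone.
pendant –COCH3: carbonyl C bonded to two carbons → ketone.
pendant –CHO: carbonyl C bonded to C and H → aldehyde.
pendant –COOH: carbonyl C bonded to C and –OH → carboxylic acid.
pendant –COOH: carbonyl C bonded to C and –OH → carboxylic acid.
–C(=O)NH2: carbonyl C bonded to C and to N → amide (the N is not a separate amine).
Aldehyde appears at: OHC, CH(CHO), CH(CHO) → 3.

3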